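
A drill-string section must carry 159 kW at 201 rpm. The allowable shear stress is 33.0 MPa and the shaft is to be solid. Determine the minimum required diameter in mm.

ω = 2π·201/60 = 21.05 rad/s, so T = P/ω = 159×10³ / 21.05 = 7554 N·m.
For a solid shaft τ_max = 16T/(πd³), so d = (16T/(π τ_allow))^(1/3) = (16·7554/(π·3.30×10^7))^(1/3) = 0.1052 m.

105 mm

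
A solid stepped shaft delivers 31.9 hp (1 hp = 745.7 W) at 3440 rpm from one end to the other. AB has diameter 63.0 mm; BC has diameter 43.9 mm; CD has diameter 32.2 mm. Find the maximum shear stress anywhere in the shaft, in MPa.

10.1 MPa

ω = 2π·3440/60 = 360.2 rad/s, so T = P/ω = 31.9×745.7 / 360.2 = 66.03 N·m.
Under the same torque, τ_max = 16T/(πd³) is largest where d is smallest — segment CD (d = 32.2 mm).
τ_max = 16·66.03/(π·(0.0322)³) = 1.007×10^7 Pa.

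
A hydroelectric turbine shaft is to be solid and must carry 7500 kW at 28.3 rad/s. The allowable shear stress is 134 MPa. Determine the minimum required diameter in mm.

216 mm

ω = 28.3 rad/s, so T = P/ω = 7500×10³ / 28.30 = 265000 N·m.
For a solid shaft τ_max = 16T/(πd³), so d = (16T/(π τ_allow))^(1/3) = (16·265000/(π·1.34×10^8))^(1/3) = 0.2160 m.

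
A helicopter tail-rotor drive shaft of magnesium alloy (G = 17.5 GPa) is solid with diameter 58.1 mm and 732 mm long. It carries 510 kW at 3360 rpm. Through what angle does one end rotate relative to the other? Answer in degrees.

3.11°

ω = 2π·3360/60 = 351.9 rad/s, so T = P/ω = 510×10³ / 351.9 = 1449 N·m.
J = πd⁴/32 = π(0.0581)⁴/32 = 1.119×10^-6 m⁴.
θ = T·L/(G·J) = 1449 × 0.732 / (17.5×10⁹ × 1.119×10^-6) = 0.05420 rad.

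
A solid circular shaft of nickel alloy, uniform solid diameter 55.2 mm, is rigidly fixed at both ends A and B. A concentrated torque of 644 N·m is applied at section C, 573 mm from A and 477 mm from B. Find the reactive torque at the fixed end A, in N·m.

293 N·m

With uniform GJ and both ends fixed, compatibility θ_AC = θ_CB gives T_A·a = T_B·b, together with T_A + T_B = T₀.
T_A = T₀·b/(a+b) = 644.0·477/1050 = 292.6 N·m; T_B = 351.4 N·m.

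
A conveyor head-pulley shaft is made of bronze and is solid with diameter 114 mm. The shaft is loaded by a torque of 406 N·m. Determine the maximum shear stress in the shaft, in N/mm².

J = πd⁴/32 = π(0.114)⁴/32 = 1.658×10^-5 m⁴.
τ_max = T·r/J = 406.0 × 0.0570 / 1.658×10^-5 = 1.396×10^6 Pa.

1.40 N/mm²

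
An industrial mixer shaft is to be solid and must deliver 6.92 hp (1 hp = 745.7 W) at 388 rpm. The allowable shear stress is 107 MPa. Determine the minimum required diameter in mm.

18.2 mm

ω = 2π·388/60 = 40.63 rad/s, so T = P/ω = 6.92×745.7 / 40.63 = 127.0 N·m.
For a solid shaft τ_max = 16T/(πd³), so d = (16T/(π τ_allow))^(1/3) = (16·127.0/(π·1.07×10^8))^(1/3) = 0.01822 m.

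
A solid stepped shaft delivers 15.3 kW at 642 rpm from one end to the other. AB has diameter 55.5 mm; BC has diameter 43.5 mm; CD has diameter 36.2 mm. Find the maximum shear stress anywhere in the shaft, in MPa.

ω = 2π·642/60 = 67.23 rad/s, so T = P/ω = 15.3×10³ / 67.23 = 227.6 N·m.
Under the same torque, τ_max = 16T/(πd³) is largest where d is smallest — segment CD (d = 36.2 mm).
τ_max = 16·227.6/(π·(0.0362)³) = 2.443×10^7 Pa.

24.4 MPa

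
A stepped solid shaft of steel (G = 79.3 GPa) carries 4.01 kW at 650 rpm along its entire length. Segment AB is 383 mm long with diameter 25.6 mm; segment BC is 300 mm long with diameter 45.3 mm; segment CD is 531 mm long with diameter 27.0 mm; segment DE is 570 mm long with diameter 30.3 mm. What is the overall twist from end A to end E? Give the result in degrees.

ω = 2π·650/60 = 68.07 rad/s, so T = P/ω = 4.01×10³ / 68.07 = 58.91 N·m.
J_AB = π(0.0256)⁴/32 = 4.22×10^-8 m⁴; J_BC = π(0.0453)⁴/32 = 4.13×10^-7 m⁴; J_CD = π(0.0270)⁴/32 = 5.22×10^-8 m⁴; J_DE = π(0.0303)⁴/32 = 8.28×10^-8 m⁴.
θ = (T/G)·Σ L_i/J_i = (58.91/79.3×10⁹)·(0.383/4.22×10^-8 + 0.300/4.13×10^-7 + 0.531/5.22×10^-8 + 0.570/8.28×10^-8) = 0.01997 rad.

1.14°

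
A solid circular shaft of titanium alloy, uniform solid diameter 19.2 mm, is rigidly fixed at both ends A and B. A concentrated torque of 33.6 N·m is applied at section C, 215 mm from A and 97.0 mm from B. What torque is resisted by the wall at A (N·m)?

10.4 N·m

With uniform GJ and both ends fixed, compatibility θ_AC = θ_CB gives T_A·a = T_B·b, together with T_A + T_B = T₀.
T_A = T₀·b/(a+b) = 33.60·97.0/312.0 = 10.45 N·m; T_B = 23.15 N·m.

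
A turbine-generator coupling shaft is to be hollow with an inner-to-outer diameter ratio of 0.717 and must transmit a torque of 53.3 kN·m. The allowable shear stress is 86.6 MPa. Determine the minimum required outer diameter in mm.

162 mm

For a hollow shaft with d_i/d_o = 0.717: τ_max = 16T/(π d_o³ (1−k⁴)), so d_o = [16T/(π τ_allow (1−k⁴))]^(1/3) = [16·53300/(π·8.66×10^7·0.7357)]^(1/3) = 0.1621 m.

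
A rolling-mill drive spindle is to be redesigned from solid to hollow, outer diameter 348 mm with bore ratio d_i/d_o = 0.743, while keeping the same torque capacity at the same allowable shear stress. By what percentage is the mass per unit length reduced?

Equal τ_max and T ⇒ the solid shaft needs d_s³ = d_o³(1−k⁴), so d_s = 348·(1−0.743⁴)^(1/3) = 308.3 mm.
Area ratio A_h/A_s = d_o²(1−k²)/d_s² = (1−k²)/(1−k⁴)^(2/3) = 0.5708.
Mass saving = 1 − 0.5708 = 42.9 %.

42.9 %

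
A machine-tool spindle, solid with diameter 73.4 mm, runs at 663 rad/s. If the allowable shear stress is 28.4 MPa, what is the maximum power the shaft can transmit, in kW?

1460 kW

J = πd⁴/32 = π(0.0734)⁴/32 = 2.850×10^-6 m⁴.
T_max = τ_allow·J/r = 2.84×10^7 × 2.850×10^-6 / 0.0367 = 2205 N·m.
ω = 663 rad/s, so P_max = T_max·ω = 1.462×10^6 W.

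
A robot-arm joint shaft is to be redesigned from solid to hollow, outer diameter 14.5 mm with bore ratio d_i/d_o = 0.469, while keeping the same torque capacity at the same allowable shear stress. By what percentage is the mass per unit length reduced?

Equal τ_max and T ⇒ the solid shaft needs d_s³ = d_o³(1−k⁴), so d_s = 14.5·(1−0.469⁴)^(1/3) = 14.26 mm.
Area ratio A_h/A_s = d_o²(1−k²)/d_s² = (1−k²)/(1−k⁴)^(2/3) = 0.8063.
Mass saving = 1 − 0.8063 = 19.4 %.

19.4 %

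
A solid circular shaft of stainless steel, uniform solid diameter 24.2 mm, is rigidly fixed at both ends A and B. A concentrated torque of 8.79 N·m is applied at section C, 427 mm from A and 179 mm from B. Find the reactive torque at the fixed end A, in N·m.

2.60 N·m

With uniform GJ and both ends fixed, compatibility θ_AC = θ_CB gives T_A·a = T_B·b, together with T_A + T_B = T₀.
T_A = T₀·b/(a+b) = 8.790·179/606.0 = 2.596 N·m; T_B = 6.194 N·m.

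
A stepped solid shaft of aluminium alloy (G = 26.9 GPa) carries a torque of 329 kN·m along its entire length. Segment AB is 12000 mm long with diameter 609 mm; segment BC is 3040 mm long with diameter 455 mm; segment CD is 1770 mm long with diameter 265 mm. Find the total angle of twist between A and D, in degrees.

J_AB = π(0.609)⁴/32 = 0.0135 m⁴; J_BC = π(0.455)⁴/32 = 4.21×10^-3 m⁴; J_CD = π(0.265)⁴/32 = 4.84×10^-4 m⁴.
θ = (T/G)·Σ L_i/J_i = (329000/26.9×10⁹)·(12.0/0.0135 + 3.04/4.21×10^-3 + 1.77/4.84×10^-4) = 0.06442 rad.

3.69°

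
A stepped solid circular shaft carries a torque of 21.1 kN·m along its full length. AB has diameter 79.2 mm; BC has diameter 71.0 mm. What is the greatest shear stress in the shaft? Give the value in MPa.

Under the same torque, τ_max = 16T/(πd³) is largest where d is smallest — segment BC (d = 71.0 mm).
τ_max = 16·21100/(π·(0.0710)³) = 3.002×10^8 Pa.

300 MPa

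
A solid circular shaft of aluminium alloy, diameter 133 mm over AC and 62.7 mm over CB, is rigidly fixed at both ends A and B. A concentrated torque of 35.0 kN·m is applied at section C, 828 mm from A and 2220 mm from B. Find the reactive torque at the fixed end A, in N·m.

34400 N·m

Compatibility: T_A·a/J_AC = T_B·b/J_CB with T_A + T_B = T₀.
J_AC = 3.07×10^-5 m⁴, J_CB = 1.52×10^-6 m⁴, so T_A = T₀·(J_AC/a)/((J_AC/a)+(J_CB/b)) = 34370 N·m, T_B = 633.1 N·m.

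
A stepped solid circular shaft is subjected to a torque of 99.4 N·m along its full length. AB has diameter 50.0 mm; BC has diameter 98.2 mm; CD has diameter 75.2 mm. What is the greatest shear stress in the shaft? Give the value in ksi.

0.587 ksi

Under the same torque, τ_max = 16T/(πd³) is largest where d is smallest — segment AB (d = 50.0 mm).
τ_max = 16·99.40/(π·(0.0500)³) = 4.050×10^6 Pa.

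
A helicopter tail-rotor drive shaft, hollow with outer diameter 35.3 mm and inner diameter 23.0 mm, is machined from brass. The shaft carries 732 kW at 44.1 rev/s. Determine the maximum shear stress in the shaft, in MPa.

373 MPa

ω = 2π·44.1 = 277.1 rad/s, so T = P/ω = 732×10³ / 277.1 = 2642 N·m.
J = π(d_o⁴ − d_i⁴)/32 = π(0.0353⁴ − 0.0230⁴)/32 = 1.250×10^-7 m⁴.
τ_max = T·r/J = 2642 × 0.0176 / 1.250×10^-7 = 3.731×10^8 Pa.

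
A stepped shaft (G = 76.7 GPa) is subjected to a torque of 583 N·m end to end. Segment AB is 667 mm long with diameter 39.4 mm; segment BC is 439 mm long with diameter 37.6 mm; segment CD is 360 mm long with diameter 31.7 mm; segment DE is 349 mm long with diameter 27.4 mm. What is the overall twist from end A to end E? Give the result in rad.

J_AB = π(0.0394)⁴/32 = 2.37×10^-7 m⁴; J_BC = π(0.0376)⁴/32 = 1.96×10^-7 m⁴; J_CD = π(0.0317)⁴/32 = 9.91×10^-8 m⁴; J_DE = π(0.0274)⁴/32 = 5.53×10^-8 m⁴.
θ = (T/G)·Σ L_i/J_i = (583.0/76.7×10⁹)·(0.667/2.37×10^-7 + 0.439/1.96×10^-7 + 0.360/9.91×10^-8 + 0.349/5.53×10^-8) = 0.1140 rad.

0.114 rad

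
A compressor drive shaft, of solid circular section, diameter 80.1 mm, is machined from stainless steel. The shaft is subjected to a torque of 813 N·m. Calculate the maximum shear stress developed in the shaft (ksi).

1.17 ksi

J = πd⁴/32 = π(0.0801)⁴/32 = 4.041×10^-6 m⁴.
τ_max = T·r/J = 813.0 × 0.0400 / 4.041×10^-6 = 8.057×10^6 Pa.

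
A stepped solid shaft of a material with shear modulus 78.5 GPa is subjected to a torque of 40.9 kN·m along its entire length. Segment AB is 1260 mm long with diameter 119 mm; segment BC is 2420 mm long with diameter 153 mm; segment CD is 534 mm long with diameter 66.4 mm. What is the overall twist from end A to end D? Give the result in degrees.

11.6°

J_AB = π(0.119)⁴/32 = 1.97×10^-5 m⁴; J_BC = π(0.153)⁴/32 = 5.38×10^-5 m⁴; J_CD = π(0.0664)⁴/32 = 1.91×10^-6 m⁴.
θ = (T/G)·Σ L_i/J_i = (40900/78.5×10⁹)·(1.26/1.97×10^-5 + 2.42/5.38×10^-5 + 0.534/1.91×10^-6) = 0.2026 rad.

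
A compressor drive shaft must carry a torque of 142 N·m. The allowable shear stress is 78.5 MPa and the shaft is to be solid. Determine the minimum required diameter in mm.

For a solid shaft τ_max = 16T/(πd³), so d = (16T/(π τ_allow))^(1/3) = (16·142.0/(π·7.85×10^7))^(1/3) = 0.02096 m.

21.0 mm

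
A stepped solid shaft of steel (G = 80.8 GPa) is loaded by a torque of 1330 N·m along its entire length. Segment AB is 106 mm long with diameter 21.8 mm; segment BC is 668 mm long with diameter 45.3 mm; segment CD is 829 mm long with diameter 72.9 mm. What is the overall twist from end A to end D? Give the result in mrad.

110 mrad

J_AB = π(0.0218)⁴/32 = 2.22×10^-8 m⁴; J_BC = π(0.0453)⁴/32 = 4.13×10^-7 m⁴; J_CD = π(0.0729)⁴/32 = 2.77×10^-6 m⁴.
θ = (T/G)·Σ L_i/J_i = (1330/80.8×10⁹)·(0.106/2.22×10^-8 + 0.668/4.13×10^-7 + 0.829/2.77×10^-6) = 0.1102 rad.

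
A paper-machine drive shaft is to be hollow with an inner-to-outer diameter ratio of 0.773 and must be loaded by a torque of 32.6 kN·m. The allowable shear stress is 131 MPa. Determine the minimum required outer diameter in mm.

125 mm

For a hollow shaft with d_i/d_o = 0.773: τ_max = 16T/(π d_o³ (1−k⁴)), so d_o = [16T/(π τ_allow (1−k⁴))]^(1/3) = [16·32600/(π·1.31×10^8·0.6430)]^(1/3) = 0.1254 m.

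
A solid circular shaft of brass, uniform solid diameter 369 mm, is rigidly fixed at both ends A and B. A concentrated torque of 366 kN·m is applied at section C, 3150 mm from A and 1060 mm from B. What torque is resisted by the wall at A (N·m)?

92200 N·m

With uniform GJ and both ends fixed, compatibility θ_AC = θ_CB gives T_A·a = T_B·b, together with T_A + T_B = T₀.
T_A = T₀·b/(a+b) = 366000·1060/4210 = 92150 N·m; T_B = 273800 N·m.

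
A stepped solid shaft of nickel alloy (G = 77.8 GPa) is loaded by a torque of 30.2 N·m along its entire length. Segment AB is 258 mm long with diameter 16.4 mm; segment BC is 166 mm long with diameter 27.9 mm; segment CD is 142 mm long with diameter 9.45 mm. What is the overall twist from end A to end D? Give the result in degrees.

J_AB = π(0.0164)⁴/32 = 7.10×10^-9 m⁴; J_BC = π(0.0279)⁴/32 = 5.95×10^-8 m⁴; J_CD = π(0.00945)⁴/32 = 7.83×10^-10 m⁴.
θ = (T/G)·Σ L_i/J_i = (30.20/77.8×10⁹)·(0.258/7.10×10^-9 + 0.166/5.95×10^-8 + 0.142/7.83×10^-10) = 0.08559 rad.

4.90°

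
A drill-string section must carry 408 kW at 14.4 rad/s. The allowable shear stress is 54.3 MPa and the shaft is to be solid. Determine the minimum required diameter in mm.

139 mm

ω = 14.4 rad/s, so T = P/ω = 408×10³ / 14.40 = 28330 N·m.
For a solid shaft τ_max = 16T/(πd³), so d = (16T/(π τ_allow))^(1/3) = (16·28330/(π·5.43×10^7))^(1/3) = 0.1385 m.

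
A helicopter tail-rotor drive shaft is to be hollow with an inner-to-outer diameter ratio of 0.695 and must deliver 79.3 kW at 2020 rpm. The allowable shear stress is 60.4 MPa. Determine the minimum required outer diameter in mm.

ω = 2π·2020/60 = 211.5 rad/s, so T = P/ω = 79.3×10³ / 211.5 = 374.9 N·m.
For a hollow shaft with d_i/d_o = 0.695: τ_max = 16T/(π d_o³ (1−k⁴)), so d_o = [16T/(π τ_allow (1−k⁴))]^(1/3) = [16·374.9/(π·6.04×10^7·0.7667)]^(1/3) = 0.03455 m.

34.5 mm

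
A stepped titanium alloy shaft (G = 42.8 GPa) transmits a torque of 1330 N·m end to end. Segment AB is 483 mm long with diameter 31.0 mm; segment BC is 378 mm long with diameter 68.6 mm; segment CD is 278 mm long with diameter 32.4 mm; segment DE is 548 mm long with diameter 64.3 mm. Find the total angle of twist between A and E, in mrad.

261 mrad

J_AB = π(0.0310)⁴/32 = 9.07×10^-8 m⁴; J_BC = π(0.0686)⁴/32 = 2.17×10^-6 m⁴; J_CD = π(0.0324)⁴/32 = 1.08×10^-7 m⁴; J_DE = π(0.0643)⁴/32 = 1.68×10^-6 m⁴.
θ = (T/G)·Σ L_i/J_i = (1330/42.8×10⁹)·(0.483/9.07×10^-8 + 0.378/2.17×10^-6 + 0.278/1.08×10^-7 + 0.548/1.68×10^-6) = 0.2609 rad.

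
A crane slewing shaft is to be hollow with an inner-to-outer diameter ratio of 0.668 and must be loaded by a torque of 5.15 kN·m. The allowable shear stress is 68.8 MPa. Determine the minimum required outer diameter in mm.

78.1 mm

For a hollow shaft with d_i/d_o = 0.668: τ_max = 16T/(π d_o³ (1−k⁴)), so d_o = [16T/(π τ_allow (1−k⁴))]^(1/3) = [16·5150/(π·6.88×10^7·0.8009)]^(1/3) = 0.07808 m.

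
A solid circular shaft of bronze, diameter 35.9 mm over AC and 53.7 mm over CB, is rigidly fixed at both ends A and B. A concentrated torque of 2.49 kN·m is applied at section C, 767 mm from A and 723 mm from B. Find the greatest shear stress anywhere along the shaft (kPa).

Compatibility: T_A·a/J_AC = T_B·b/J_CB with T_A + T_B = T₀.
J_AC = 1.63×10^-7 m⁴, J_CB = 8.16×10^-7 m⁴, so T_A = T₀·(J_AC/a)/((J_AC/a)+(J_CB/b)) = 394.5 N·m, T_B = 2095 N·m.
τ in each portion: τ_AC = 4.34×10^7 Pa, τ_CB = 6.89×10^7 Pa; maximum is in CB.
τ_max = T_CB·r/J = 2095·0.0269/8.16×10^-7 = 6.892×10^7 Pa.

68900 kPa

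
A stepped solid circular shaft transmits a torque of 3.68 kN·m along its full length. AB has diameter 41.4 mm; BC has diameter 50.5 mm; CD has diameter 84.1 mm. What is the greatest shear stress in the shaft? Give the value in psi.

38300 psi

Under the same torque, τ_max = 16T/(πd³) is largest where d is smallest — segment AB (d = 41.4 mm).
τ_max = 16·3680/(π·(0.0414)³) = 2.641×10^8 Pa.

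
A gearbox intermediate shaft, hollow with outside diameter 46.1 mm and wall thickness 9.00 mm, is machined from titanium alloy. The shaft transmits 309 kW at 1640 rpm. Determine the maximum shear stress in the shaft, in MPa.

ω = 2π·1640/60 = 171.7 rad/s, so T = P/ω = 309×10³ / 171.7 = 1799 N·m.
J = π(d_o⁴ − d_i⁴)/32 = π(0.0461⁴ − 0.0281⁴)/32 = 3.822×10^-7 m⁴.
τ_max = T·r/J = 1799 × 0.0231 / 3.822×10^-7 = 1.085×10^8 Pa.

109 MPa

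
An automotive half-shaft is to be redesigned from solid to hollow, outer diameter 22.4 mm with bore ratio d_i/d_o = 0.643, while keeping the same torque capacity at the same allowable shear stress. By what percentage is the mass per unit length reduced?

33.5 %

Equal τ_max and T ⇒ the solid shaft needs d_s³ = d_o³(1−k⁴), so d_s = 22.4·(1−0.643⁴)^(1/3) = 21.04 mm.
Area ratio A_h/A_s = d_o²(1−k²)/d_s² = (1−k²)/(1−k⁴)^(2/3) = 0.6646.
Mass saving = 1 − 0.6646 = 33.5 %.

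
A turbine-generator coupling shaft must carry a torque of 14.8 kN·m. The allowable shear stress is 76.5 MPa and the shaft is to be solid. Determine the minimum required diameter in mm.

99.5 mm

For a solid shaft τ_max = 16T/(πd³), so d = (16T/(π τ_allow))^(1/3) = (16·14800/(π·7.65×10^7))^(1/3) = 0.09951 m.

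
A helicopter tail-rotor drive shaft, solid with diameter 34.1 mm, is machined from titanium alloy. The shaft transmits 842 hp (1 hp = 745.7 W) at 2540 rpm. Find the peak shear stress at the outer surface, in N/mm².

303 N/mm²

ω = 2π·2540/60 = 266.0 rad/s, so T = P/ω = 842×745.7 / 266.0 = 2361 N·m.
J = πd⁴/32 = π(0.0341)⁴/32 = 1.327×10^-7 m⁴.
τ_max = T·r/J = 2361 × 0.0170 / 1.327×10^-7 = 3.032×10^8 Pa.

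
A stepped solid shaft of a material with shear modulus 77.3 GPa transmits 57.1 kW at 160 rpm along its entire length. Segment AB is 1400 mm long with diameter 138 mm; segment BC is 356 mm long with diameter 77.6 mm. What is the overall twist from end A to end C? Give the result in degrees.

ω = 2π·160/60 = 16.76 rad/s, so T = P/ω = 57.1×10³ / 16.76 = 3408 N·m.
J_AB = π(0.138)⁴/32 = 3.56×10^-5 m⁴; J_BC = π(0.0776)⁴/32 = 3.56×10^-6 m⁴.
θ = (T/G)·Σ L_i/J_i = (3408/77.3×10⁹)·(1.40/3.56×10^-5 + 0.356/3.56×10^-6) = 6.142×10^-3 rad.

0.352°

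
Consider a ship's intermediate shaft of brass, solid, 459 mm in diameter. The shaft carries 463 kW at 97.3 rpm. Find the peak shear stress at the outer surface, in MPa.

ω = 2π·97.3/60 = 10.19 rad/s, so T = P/ω = 463×10³ / 10.19 = 45440 N·m.
J = πd⁴/32 = π(0.459)⁴/32 = 4.358×10^-3 m⁴.
τ_max = T·r/J = 45440 × 0.230 / 4.358×10^-3 = 2.393×10^6 Pa.

2.39 MPa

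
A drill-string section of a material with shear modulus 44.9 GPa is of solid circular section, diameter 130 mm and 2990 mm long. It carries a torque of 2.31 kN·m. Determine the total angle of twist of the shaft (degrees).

J = πd⁴/32 = π(0.130)⁴/32 = 2.804×10^-5 m⁴.
θ = T·L/(G·J) = 2310 × 2.99 / (44.9×10⁹ × 2.804×10^-5) = 5.486×10^-3 rad.

0.314°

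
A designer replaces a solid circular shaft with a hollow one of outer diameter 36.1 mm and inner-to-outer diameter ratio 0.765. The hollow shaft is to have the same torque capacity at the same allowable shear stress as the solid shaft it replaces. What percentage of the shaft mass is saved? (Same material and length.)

45.1 %

Equal τ_max and T ⇒ the solid shaft needs d_s³ = d_o³(1−k⁴), so d_s = 36.1·(1−0.765⁴)^(1/3) = 31.39 mm.
Area ratio A_h/A_s = d_o²(1−k²)/d_s² = (1−k²)/(1−k⁴)^(2/3) = 0.5485.
Mass saving = 1 − 0.5485 = 45.1 %.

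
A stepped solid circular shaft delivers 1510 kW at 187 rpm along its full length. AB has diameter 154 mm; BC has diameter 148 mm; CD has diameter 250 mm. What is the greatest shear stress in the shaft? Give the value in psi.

ω = 2π·187/60 = 19.58 rad/s, so T = P/ω = 1510×10³ / 19.58 = 77110 N·m.
Under the same torque, τ_max = 16T/(πd³) is largest where d is smallest — segment BC (d = 148 mm).
τ_max = 16·77110/(π·(0.148)³) = 1.211×10^8 Pa.

17600 psi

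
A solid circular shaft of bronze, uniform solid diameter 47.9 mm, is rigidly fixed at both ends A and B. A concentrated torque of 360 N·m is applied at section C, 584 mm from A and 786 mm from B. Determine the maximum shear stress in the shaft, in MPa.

With uniform GJ and both ends fixed, compatibility θ_AC = θ_CB gives T_A·a = T_B·b, together with T_A + T_B = T₀.
T_A = T₀·b/(a+b) = 360.0·786/1370 = 206.5 N·m; T_B = 153.5 N·m.
τ in each portion: τ_AC = 9.57×10^6 Pa, τ_CB = 7.11×10^6 Pa; maximum is in AC.
τ_max = T_AC·r/J = 206.5·0.0239/5.17×10^-7 = 9.571×10^6 Pa.

9.57 MPa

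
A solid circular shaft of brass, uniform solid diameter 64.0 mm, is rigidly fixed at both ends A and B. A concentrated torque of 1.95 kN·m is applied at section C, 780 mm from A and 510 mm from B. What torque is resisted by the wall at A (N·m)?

771 N·m

With uniform GJ and both ends fixed, compatibility θ_AC = θ_CB gives T_A·a = T_B·b, together with T_A + T_B = T₀.
T_A = T₀·b/(a+b) = 1950·510/1290 = 770.9 N·m; T_B = 1179 N·m.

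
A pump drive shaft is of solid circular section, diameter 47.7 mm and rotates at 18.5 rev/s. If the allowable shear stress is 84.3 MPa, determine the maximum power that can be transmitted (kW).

209 kW

J = πd⁴/32 = π(0.0477)⁴/32 = 5.082×10^-7 m⁴.
T_max = τ_allow·J/r = 8.43×10^7 × 5.082×10^-7 / 0.0239 = 1796 N·m.
ω = 2π·18.5 = 116.2 rad/s, so P_max = T_max·ω = 2.088×10^5 W.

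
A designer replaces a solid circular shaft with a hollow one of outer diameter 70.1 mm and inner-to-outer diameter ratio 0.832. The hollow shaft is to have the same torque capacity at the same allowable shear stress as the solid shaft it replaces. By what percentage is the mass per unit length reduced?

52.5 %

Equal τ_max and T ⇒ the solid shaft needs d_s³ = d_o³(1−k⁴), so d_s = 70.1·(1−0.832⁴)^(1/3) = 56.40 mm.
Area ratio A_h/A_s = d_o²(1−k²)/d_s² = (1−k²)/(1−k⁴)^(2/3) = 0.4755.
Mass saving = 1 − 0.4755 = 52.5 %.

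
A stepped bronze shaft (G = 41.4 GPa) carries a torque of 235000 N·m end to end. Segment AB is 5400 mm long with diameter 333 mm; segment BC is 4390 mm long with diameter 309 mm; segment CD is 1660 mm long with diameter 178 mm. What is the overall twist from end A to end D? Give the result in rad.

0.149 rad

J_AB = π(0.333)⁴/32 = 1.21×10^-3 m⁴; J_BC = π(0.309)⁴/32 = 8.95×10^-4 m⁴; J_CD = π(0.178)⁴/32 = 9.86×10^-5 m⁴.
θ = (T/G)·Σ L_i/J_i = (235000/41.4×10⁹)·(5.40/1.21×10^-3 + 4.39/8.95×10^-4 + 1.66/9.86×10^-5) = 0.1488 rad.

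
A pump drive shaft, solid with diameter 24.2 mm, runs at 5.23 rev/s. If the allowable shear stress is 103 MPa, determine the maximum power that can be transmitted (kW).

J = πd⁴/32 = π(0.0242)⁴/32 = 3.367×10^-8 m⁴.
T_max = τ_allow·J/r = 1.03×10^8 × 3.367×10^-8 / 0.0121 = 286.6 N·m.
ω = 2π·5.23 = 32.86 rad/s, so P_max = T_max·ω = 9419 W.

9.42 kW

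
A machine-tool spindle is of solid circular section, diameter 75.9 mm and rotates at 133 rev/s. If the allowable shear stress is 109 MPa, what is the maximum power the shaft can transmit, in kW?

J = πd⁴/32 = π(0.0759)⁴/32 = 3.258×10^-6 m⁴.
T_max = τ_allow·J/r = 1.09×10^8 × 3.258×10^-6 / 0.0380 = 9358 N·m.
ω = 2π·133 = 835.7 rad/s, so P_max = T_max·ω = 7.820×10^6 W.

7820 kW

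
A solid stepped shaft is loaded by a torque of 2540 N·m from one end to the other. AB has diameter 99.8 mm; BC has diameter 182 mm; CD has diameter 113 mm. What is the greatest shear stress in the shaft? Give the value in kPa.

13000 kPa

Under the same torque, τ_max = 16T/(πd³) is largest where d is smallest — segment AB (d = 99.8 mm).
τ_max = 16·2540/(π·(0.0998)³) = 1.301×10^7 Pa.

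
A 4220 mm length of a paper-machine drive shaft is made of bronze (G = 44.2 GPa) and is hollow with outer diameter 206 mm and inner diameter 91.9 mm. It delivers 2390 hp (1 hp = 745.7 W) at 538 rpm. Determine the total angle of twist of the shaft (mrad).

ω = 2π·538/60 = 56.34 rad/s, so T = P/ω = 2390×745.7 / 56.34 = 31630 N·m.
J = π(d_o⁴ − d_i⁴)/32 = π(0.206⁴ − 0.0919⁴)/32 = 1.698×10^-4 m⁴.
θ = T·L/(G·J) = 31630 × 4.22 / (44.2×10⁹ × 1.698×10^-4) = 0.01779 rad.

17.8 mrad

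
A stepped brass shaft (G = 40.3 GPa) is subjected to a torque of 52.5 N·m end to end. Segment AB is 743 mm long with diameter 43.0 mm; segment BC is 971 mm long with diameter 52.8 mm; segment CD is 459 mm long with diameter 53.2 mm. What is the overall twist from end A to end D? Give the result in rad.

J_AB = π(0.0430)⁴/32 = 3.36×10^-7 m⁴; J_BC = π(0.0528)⁴/32 = 7.63×10^-7 m⁴; J_CD = π(0.0532)⁴/32 = 7.86×10^-7 m⁴.
θ = (T/G)·Σ L_i/J_i = (52.50/40.3×10⁹)·(0.743/3.36×10^-7 + 0.971/7.63×10^-7 + 0.459/7.86×10^-7) = 5.302×10^-3 rad.

0.00530 rad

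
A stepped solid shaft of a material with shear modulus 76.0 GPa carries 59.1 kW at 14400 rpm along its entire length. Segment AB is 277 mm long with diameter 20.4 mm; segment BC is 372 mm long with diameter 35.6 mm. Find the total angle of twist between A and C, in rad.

0.00962 rad

ω = 2π·14400/60 = 1508 rad/s, so T = P/ω = 59.1×10³ / 1508 = 39.19 N·m.
J_AB = π(0.0204)⁴/32 = 1.70×10^-8 m⁴; J_BC = π(0.0356)⁴/32 = 1.58×10^-7 m⁴.
θ = (T/G)·Σ L_i/J_i = (39.19/76.0×10⁹)·(0.277/1.70×10^-8 + 0.372/1.58×10^-7) = 9.618×10^-3 rad.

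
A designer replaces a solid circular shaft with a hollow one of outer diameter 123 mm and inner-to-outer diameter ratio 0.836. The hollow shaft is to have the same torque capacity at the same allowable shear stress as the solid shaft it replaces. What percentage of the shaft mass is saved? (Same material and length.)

Equal τ_max and T ⇒ the solid shaft needs d_s³ = d_o³(1−k⁴), so d_s = 123·(1−0.836⁴)^(1/3) = 98.37 mm.
Area ratio A_h/A_s = d_o²(1−k²)/d_s² = (1−k²)/(1−k⁴)^(2/3) = 0.4708.
Mass saving = 1 − 0.4708 = 52.9 %.

52.9 %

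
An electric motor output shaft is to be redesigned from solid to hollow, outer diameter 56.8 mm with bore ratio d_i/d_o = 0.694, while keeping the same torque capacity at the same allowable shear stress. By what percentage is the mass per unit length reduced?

38.2 %

Equal τ_max and T ⇒ the solid shaft needs d_s³ = d_o³(1−k⁴), so d_s = 56.8·(1−0.694⁴)^(1/3) = 52.02 mm.
Area ratio A_h/A_s = d_o²(1−k²)/d_s² = (1−k²)/(1−k⁴)^(2/3) = 0.6181.
Mass saving = 1 − 0.6181 = 38.2 %.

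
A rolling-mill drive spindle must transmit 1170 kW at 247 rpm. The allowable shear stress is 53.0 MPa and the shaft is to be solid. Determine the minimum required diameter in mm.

ω = 2π·247/60 = 25.87 rad/s, so T = P/ω = 1170×10³ / 25.87 = 45230 N·m.
For a solid shaft τ_max = 16T/(πd³), so d = (16T/(π τ_allow))^(1/3) = (16·45230/(π·5.30×10^7))^(1/3) = 0.1632 m.

163 mm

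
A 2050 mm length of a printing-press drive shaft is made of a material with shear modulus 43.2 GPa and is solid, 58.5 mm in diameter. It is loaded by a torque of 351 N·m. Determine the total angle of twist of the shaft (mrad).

14.5 mrad

J = πd⁴/32 = π(0.0585)⁴/32 = 1.150×10^-6 m⁴.
θ = T·L/(G·J) = 351.0 × 2.05 / (43.2×10⁹ × 1.150×10^-6) = 0.01449 rad.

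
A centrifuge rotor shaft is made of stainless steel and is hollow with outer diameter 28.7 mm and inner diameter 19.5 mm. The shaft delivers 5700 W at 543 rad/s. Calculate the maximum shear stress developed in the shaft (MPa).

ω = 543 rad/s, so T = P/ω = 5700 / 543.0 = 10.50 N·m.
J = π(d_o⁴ − d_i⁴)/32 = π(0.0287⁴ − 0.0195⁴)/32 = 5.241×10^-8 m⁴.
τ_max = T·r/J = 10.50 × 0.0143 / 5.241×10^-8 = 2.874×10^6 Pa.

2.87 MPa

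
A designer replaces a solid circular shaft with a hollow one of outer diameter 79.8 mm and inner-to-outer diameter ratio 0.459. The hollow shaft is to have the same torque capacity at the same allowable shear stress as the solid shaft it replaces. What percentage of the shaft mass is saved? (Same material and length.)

Equal τ_max and T ⇒ the solid shaft needs d_s³ = d_o³(1−k⁴), so d_s = 79.8·(1−0.459⁴)^(1/3) = 78.60 mm.
Area ratio A_h/A_s = d_o²(1−k²)/d_s² = (1−k²)/(1−k⁴)^(2/3) = 0.8136.
Mass saving = 1 − 0.8136 = 18.6 %.

18.6 %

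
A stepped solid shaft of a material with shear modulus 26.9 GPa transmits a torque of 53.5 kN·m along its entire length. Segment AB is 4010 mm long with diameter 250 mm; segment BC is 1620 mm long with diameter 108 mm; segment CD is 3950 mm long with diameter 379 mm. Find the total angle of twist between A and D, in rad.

0.266 rad

J_AB = π(0.250)⁴/32 = 3.83×10^-4 m⁴; J_BC = π(0.108)⁴/32 = 1.34×10^-5 m⁴; J_CD = π(0.379)⁴/32 = 2.03×10^-3 m⁴.
θ = (T/G)·Σ L_i/J_i = (53500/26.9×10⁹)·(4.01/3.83×10^-4 + 1.62/1.34×10^-5 + 3.95/2.03×10^-3) = 0.2659 rad.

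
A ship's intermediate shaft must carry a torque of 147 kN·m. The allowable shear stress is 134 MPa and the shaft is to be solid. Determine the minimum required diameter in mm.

For a solid shaft τ_max = 16T/(πd³), so d = (16T/(π τ_allow))^(1/3) = (16·147000/(π·1.34×10^8))^(1/3) = 0.1774 m.

177 mm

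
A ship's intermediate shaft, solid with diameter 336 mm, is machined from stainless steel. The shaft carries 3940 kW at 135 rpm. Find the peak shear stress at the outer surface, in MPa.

ω = 2π·135/60 = 14.14 rad/s, so T = P/ω = 3940×10³ / 14.14 = 278700 N·m.
J = πd⁴/32 = π(0.336)⁴/32 = 1.251×10^-3 m⁴.
τ_max = T·r/J = 278700 × 0.168 / 1.251×10^-3 = 3.742×10^7 Pa.

37.4 MPa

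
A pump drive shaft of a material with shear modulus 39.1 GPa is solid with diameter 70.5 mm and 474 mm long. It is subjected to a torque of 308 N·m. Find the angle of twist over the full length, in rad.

0.00154 rad

J = πd⁴/32 = π(0.0705)⁴/32 = 2.425×10^-6 m⁴.
θ = T·L/(G·J) = 308.0 × 0.474 / (39.1×10⁹ × 2.425×10^-6) = 1.540×10^-3 rad.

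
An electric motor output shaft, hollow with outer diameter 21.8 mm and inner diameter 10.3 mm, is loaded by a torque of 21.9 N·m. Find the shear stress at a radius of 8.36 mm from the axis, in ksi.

J = π(d_o⁴ − d_i⁴)/32 = π(0.0218⁴ − 0.0103⁴)/32 = 2.107×10^-8 m⁴.
Shear stress varies linearly with radius: τ = T·r/J = 21.90 × 0.00836 / 2.107×10^-8 = 8.690×10^6 Pa.

1.26 ksi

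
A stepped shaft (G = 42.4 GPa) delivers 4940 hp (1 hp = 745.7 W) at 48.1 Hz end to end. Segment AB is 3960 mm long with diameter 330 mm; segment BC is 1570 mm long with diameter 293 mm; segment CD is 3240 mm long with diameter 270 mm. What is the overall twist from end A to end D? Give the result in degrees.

ω = 2π·48.1 = 302.2 rad/s, so T = P/ω = 4940×745.7 / 302.2 = 12190 N·m.
J_AB = π(0.330)⁴/32 = 1.16×10^-3 m⁴; J_BC = π(0.293)⁴/32 = 7.24×10^-4 m⁴; J_CD = π(0.270)⁴/32 = 5.22×10^-4 m⁴.
θ = (T/G)·Σ L_i/J_i = (12190/42.4×10⁹)·(3.96/1.16×10^-3 + 1.57/7.24×10^-4 + 3.24/5.22×10^-4) = 3.387×10^-3 rad.

0.194°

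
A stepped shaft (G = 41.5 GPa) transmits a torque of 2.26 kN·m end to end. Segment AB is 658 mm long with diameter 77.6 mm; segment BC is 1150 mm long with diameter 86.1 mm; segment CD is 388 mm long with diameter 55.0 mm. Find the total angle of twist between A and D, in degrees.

2.59°

J_AB = π(0.0776)⁴/32 = 3.56×10^-6 m⁴; J_BC = π(0.0861)⁴/32 = 5.40×10^-6 m⁴; J_CD = π(0.0550)⁴/32 = 8.98×10^-7 m⁴.
θ = (T/G)·Σ L_i/J_i = (2260/41.5×10⁹)·(0.658/3.56×10^-6 + 1.15/5.40×10^-6 + 0.388/8.98×10^-7) = 0.04519 rad.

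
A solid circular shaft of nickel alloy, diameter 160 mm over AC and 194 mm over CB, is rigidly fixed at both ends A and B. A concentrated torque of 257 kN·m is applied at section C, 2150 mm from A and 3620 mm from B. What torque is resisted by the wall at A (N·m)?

113000 N·m

Compatibility: T_A·a/J_AC = T_B·b/J_CB with T_A + T_B = T₀.
J_AC = 6.43×10^-5 m⁴, J_CB = 1.39×10^-4 m⁴, so T_A = T₀·(J_AC/a)/((J_AC/a)+(J_CB/b)) = 112500 N·m, T_B = 144500 N·m.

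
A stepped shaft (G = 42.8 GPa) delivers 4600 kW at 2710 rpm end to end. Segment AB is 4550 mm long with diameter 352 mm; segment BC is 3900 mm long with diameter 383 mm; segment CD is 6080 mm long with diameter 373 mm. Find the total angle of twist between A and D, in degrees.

ω = 2π·2710/60 = 283.8 rad/s, so T = P/ω = 4600×10³ / 283.8 = 16210 N·m.
J_AB = π(0.352)⁴/32 = 1.51×10^-3 m⁴; J_BC = π(0.383)⁴/32 = 2.11×10^-3 m⁴; J_CD = π(0.373)⁴/32 = 1.90×10^-3 m⁴.
θ = (T/G)·Σ L_i/J_i = (16210/42.8×10⁹)·(4.55/1.51×10^-3 + 3.90/2.11×10^-3 + 6.08/1.90×10^-3) = 3.054×10^-3 rad.

0.175°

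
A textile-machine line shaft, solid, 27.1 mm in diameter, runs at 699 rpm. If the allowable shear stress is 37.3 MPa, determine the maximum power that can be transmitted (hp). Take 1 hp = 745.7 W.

14.3 hp

J = πd⁴/32 = π(0.0271)⁴/32 = 5.295×10^-8 m⁴.
T_max = τ_allow·J/r = 3.73×10^7 × 5.295×10^-8 / 0.0136 = 145.8 N·m.
ω = 2π·699/60 = 73.20 rad/s, so P_max = T_max·ω = 1.067×10^4 W.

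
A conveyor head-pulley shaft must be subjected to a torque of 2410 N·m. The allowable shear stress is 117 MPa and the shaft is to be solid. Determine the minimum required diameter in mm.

For a solid shaft τ_max = 16T/(πd³), so d = (16T/(π τ_allow))^(1/3) = (16·2410/(π·1.17×10^8))^(1/3) = 0.04716 m.

47.2 mm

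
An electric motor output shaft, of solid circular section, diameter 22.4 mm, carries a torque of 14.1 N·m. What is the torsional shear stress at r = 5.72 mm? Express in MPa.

3.26 MPa

J = πd⁴/32 = π(0.0224)⁴/32 = 2.472×10^-8 m⁴.
Shear stress varies linearly with radius: τ = T·r/J = 14.10 × 0.00572 / 2.472×10^-8 = 3.263×10^6 Pa.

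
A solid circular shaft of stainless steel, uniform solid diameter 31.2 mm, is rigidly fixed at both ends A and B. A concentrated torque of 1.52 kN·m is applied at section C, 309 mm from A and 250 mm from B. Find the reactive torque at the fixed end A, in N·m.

With uniform GJ and both ends fixed, compatibility θ_AC = θ_CB gives T_A·a = T_B·b, together with T_A + T_B = T₀.
T_A = T₀·b/(a+b) = 1520·250/559.0 = 679.8 N·m; T_B = 840.2 N·m.

680 N·m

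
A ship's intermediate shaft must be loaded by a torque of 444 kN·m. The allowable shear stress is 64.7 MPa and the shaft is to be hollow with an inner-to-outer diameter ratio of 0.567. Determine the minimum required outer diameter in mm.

For a hollow shaft with d_i/d_o = 0.567: τ_max = 16T/(π d_o³ (1−k⁴)), so d_o = [16T/(π τ_allow (1−k⁴))]^(1/3) = [16·444000/(π·6.47×10^7·0.8966)]^(1/3) = 0.3391 m.

339 mm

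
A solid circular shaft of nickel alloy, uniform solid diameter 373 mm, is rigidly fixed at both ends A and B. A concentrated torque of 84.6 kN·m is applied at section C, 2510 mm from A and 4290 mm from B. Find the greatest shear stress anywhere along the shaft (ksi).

0.760 ksi

With uniform GJ and both ends fixed, compatibility θ_AC = θ_CB gives T_A·a = T_B·b, together with T_A + T_B = T₀.
T_A = T₀·b/(a+b) = 84600·4290/6800 = 53370 N·m; T_B = 31230 N·m.
τ in each portion: τ_AC = 5.24×10^6 Pa, τ_CB = 3.06×10^6 Pa; maximum is in AC.
τ_max = T_AC·r/J = 53370·0.186/1.90×10^-3 = 5.238×10^6 Pa.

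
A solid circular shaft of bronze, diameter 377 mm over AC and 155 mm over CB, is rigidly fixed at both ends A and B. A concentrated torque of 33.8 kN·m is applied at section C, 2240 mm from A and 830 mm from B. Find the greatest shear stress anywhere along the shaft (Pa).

3.31e6 Pa

Compatibility: T_A·a/J_AC = T_B·b/J_CB with T_A + T_B = T₀.
J_AC = 1.98×10^-3 m⁴, J_CB = 5.67×10^-5 m⁴, so T_A = T₀·(J_AC/a)/((J_AC/a)+(J_CB/b)) = 31380 N·m, T_B = 2420 N·m.
τ in each portion: τ_AC = 2.98×10^6 Pa, τ_CB = 3.31×10^6 Pa; maximum is in CB.
τ_max = T_CB·r/J = 2420·0.0775/5.67×10^-5 = 3.309×10^6 Pa.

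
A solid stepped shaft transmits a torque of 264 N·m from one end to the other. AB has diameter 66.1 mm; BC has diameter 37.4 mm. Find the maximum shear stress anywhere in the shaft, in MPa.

Under the same torque, τ_max = 16T/(πd³) is largest where d is smallest — segment BC (d = 37.4 mm).
τ_max = 16·264.0/(π·(0.0374)³) = 2.570×10^7 Pa.

25.7 MPa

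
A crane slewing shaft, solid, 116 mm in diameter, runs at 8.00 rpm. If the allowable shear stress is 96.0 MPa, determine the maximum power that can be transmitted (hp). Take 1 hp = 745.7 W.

J = πd⁴/32 = π(0.116)⁴/32 = 1.778×10^-5 m⁴.
T_max = τ_allow·J/r = 9.60×10^7 × 1.778×10^-5 / 0.0580 = 29420 N·m.
ω = 2π·8.00/60 = 0.8378 rad/s, so P_max = T_max·ω = 2.465×10^4 W.

33.1 hp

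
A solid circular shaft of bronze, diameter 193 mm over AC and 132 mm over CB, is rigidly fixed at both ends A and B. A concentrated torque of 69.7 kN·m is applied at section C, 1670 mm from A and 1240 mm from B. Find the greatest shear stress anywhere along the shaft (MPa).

Compatibility: T_A·a/J_AC = T_B·b/J_CB with T_A + T_B = T₀.
J_AC = 1.36×10^-4 m⁴, J_CB = 2.98×10^-5 m⁴, so T_A = T₀·(J_AC/a)/((J_AC/a)+(J_CB/b)) = 53840 N·m, T_B = 15860 N·m.
τ in each portion: τ_AC = 3.81×10^7 Pa, τ_CB = 3.51×10^7 Pa; maximum is in AC.
τ_max = T_AC·r/J = 53840·0.0965/1.36×10^-4 = 3.814×10^7 Pa.

38.1 MPa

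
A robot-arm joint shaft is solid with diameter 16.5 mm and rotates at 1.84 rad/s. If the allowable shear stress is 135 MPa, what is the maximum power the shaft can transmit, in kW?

J = πd⁴/32 = π(0.0165)⁴/32 = 7.277×10^-9 m⁴.
T_max = τ_allow·J/r = 1.35×10^8 × 7.277×10^-9 / 0.00825 = 119.1 N·m.
ω = 1.84 rad/s, so P_max = T_max·ω = 219.1 W.

0.219 kW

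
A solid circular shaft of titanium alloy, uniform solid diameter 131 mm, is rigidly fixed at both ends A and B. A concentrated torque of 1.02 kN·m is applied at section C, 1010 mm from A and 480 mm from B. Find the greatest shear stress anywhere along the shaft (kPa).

With uniform GJ and both ends fixed, compatibility θ_AC = θ_CB gives T_A·a = T_B·b, together with T_A + T_B = T₀.
T_A = T₀·b/(a+b) = 1020·480/1490 = 328.6 N·m; T_B = 691.4 N·m.
τ in each portion: τ_AC = 7.44×10^5 Pa, τ_CB = 1.57×10^6 Pa; maximum is in CB.
τ_max = T_CB·r/J = 691.4·0.0655/2.89×10^-5 = 1.566×10^6 Pa.

1570 kPa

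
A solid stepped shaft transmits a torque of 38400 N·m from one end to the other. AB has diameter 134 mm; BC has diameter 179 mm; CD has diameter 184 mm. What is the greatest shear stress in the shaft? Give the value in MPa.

Under the same torque, τ_max = 16T/(πd³) is largest where d is smallest — segment AB (d = 134 mm).
τ_max = 16·38400/(π·(0.134)³) = 8.128×10^7 Pa.

81.3 MPa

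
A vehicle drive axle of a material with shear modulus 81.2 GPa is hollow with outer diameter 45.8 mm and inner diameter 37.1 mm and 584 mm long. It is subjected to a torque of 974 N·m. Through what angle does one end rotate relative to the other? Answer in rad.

J = π(d_o⁴ − d_i⁴)/32 = π(0.0458⁴ − 0.0371⁴)/32 = 2.460×10^-7 m⁴.
θ = T·L/(G·J) = 974.0 × 0.584 / (81.2×10⁹ × 2.460×10^-7) = 0.02848 rad.

0.0285 rad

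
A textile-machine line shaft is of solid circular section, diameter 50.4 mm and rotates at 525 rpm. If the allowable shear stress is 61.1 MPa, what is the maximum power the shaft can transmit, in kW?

J = πd⁴/32 = π(0.0504)⁴/32 = 6.335×10^-7 m⁴.
T_max = τ_allow·J/r = 6.11×10^7 × 6.335×10^-7 / 0.0252 = 1536 N·m.
ω = 2π·525/60 = 54.98 rad/s, so P_max = T_max·ω = 8.444×10^4 W.

84.4 kW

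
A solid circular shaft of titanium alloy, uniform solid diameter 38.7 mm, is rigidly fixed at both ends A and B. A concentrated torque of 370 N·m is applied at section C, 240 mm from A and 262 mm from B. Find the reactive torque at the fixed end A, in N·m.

With uniform GJ and both ends fixed, compatibility θ_AC = θ_CB gives T_A·a = T_B·b, together with T_A + T_B = T₀.
T_A = T₀·b/(a+b) = 370.0·262/502.0 = 193.1 N·m; T_B = 176.9 N·m.

193 N·m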